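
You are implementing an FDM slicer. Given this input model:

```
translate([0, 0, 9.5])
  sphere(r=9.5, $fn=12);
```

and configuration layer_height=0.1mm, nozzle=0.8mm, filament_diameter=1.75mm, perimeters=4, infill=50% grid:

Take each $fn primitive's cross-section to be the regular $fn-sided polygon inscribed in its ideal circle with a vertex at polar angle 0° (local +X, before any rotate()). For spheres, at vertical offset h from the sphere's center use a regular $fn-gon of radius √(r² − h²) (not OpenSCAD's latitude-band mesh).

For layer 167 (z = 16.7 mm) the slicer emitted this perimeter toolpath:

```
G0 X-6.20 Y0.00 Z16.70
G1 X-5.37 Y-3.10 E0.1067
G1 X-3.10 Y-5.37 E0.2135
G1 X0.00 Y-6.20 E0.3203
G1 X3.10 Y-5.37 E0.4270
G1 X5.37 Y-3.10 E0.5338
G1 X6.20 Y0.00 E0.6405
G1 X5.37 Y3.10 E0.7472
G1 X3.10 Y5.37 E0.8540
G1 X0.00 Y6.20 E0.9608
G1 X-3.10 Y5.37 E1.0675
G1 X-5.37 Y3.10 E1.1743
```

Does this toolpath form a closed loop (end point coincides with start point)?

Start point (G0): (-6.20, 0.00). End point (last G1): the path does not return to the start — open.

no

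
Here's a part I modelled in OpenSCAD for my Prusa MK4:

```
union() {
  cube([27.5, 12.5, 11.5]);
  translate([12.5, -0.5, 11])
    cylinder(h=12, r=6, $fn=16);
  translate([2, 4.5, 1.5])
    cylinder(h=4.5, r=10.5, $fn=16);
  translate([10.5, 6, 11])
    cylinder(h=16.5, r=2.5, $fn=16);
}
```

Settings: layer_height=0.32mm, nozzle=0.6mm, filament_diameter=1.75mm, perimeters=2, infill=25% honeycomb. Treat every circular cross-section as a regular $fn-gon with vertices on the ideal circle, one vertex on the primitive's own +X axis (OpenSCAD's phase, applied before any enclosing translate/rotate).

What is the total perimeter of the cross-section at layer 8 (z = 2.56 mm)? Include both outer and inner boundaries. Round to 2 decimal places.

99.20 mm

At z = 2.56 mm: the 27.5×12.5 cube contributes its full rectangle (perimeter 80.00 mm); the cylinder at (12.5, -0.5) does not reach this height (z outside [11, 23]); the r=10.5 cylinder at (2, 4.5) gives a regular 16-gon of circumradius 10.5 (constant along its height) (perimeter = 2·16·10.500·sin(180°/16) = 65.55 mm); the cylinder at (10.5, 6) does not reach this height (z outside [11, 27.5]); Combining (union): the regions partially overlap (shared area 143.96 mm²), so the edge portions inside another operand are dropped and the merged outline is re-measured after clipping — boundary = 99.20 mm. Overall, the cross-section is a single solid region. Total boundary length (outer) = 99.20 mm.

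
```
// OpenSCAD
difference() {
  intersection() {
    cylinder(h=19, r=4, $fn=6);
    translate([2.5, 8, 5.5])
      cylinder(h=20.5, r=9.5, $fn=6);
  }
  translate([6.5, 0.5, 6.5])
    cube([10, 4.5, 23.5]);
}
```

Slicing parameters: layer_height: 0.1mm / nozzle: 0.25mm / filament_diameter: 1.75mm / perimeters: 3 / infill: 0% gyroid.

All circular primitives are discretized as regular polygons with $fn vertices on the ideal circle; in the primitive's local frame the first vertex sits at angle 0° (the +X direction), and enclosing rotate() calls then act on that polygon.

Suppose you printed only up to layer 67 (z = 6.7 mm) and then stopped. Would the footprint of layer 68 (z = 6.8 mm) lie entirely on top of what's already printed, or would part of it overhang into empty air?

entirely on top

Compare the two slices. At z = 6.7: the r=4 cylinder gives a regular 6-gon of circumradius 4 (constant along its height) (area = (6/2)·4.000²·sin(360°/6) = 41.57 mm²); the r=9.5 cylinder at (2.5, 8) gives a regular 6-gon of circumradius 9.5 (constant along its height) (area = (6/2)·9.500²·sin(360°/6) = 234.48 mm²); After intersecting: the r=9.5 cylinder at (2.5, 8) partially overlaps the r=4 cylinder; clipping to the common part keeps 21.07 mm² — area = 21.07 mm²; the cube at (6.5, 0.5) is present — its section is the full 10×4.5 rectangle (area 45.00 mm²); After the difference (first − rest): starting from that combined region (21.07 mm²), the 10×4.5 cube at (6.5, 0.5) misses the remaining region (no effect) — area = 21.07 mm². At z = 6.8: the r=4 cylinder gives a regular 6-gon of circumradius 4 (constant along its height) (area = (6/2)·4.000²·sin(360°/6) = 41.57 mm²); the cylinder at (2.5, 8): section is a regular 6-gon, circumradius r=9.5 (area = (6/2)·9.500²·sin(360°/6) = 234.48 mm²); Keeping only the common overlap: the r=9.5 cylinder at (2.5, 8) partially overlaps the r=4 cylinder; clipping to the common part keeps 21.07 mm² — area = 21.07 mm²; the 10×4.5 cube at (6.5, 0.5) contributes its full rectangle (area 45.00 mm²); After the difference (first − rest): starting from that combined region (21.07 mm²), the 10×4.5 cube at (6.5, 0.5) misses the remaining region (no effect) — area = 21.07 mm². Checking containment: the cross-section at z = 6.8 is a subset of the cross-section at z = 6.7.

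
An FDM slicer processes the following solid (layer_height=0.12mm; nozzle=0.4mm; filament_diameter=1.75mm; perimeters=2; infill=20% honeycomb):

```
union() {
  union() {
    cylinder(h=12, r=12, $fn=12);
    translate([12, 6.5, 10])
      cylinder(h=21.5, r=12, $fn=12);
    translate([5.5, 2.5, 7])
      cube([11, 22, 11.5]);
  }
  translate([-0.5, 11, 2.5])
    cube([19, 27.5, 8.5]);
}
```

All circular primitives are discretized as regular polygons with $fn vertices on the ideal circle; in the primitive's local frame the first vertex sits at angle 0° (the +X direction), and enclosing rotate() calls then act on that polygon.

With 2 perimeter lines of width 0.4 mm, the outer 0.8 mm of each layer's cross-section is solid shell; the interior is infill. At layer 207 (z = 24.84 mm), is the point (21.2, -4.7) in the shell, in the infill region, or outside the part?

outside

At z = 24.84 mm: the cylinder is absent (z outside [0, 12]); the r=12 cylinder at (12, 6.5) contributes a regular 12-gon of circumradius 12; the cube at (5.5, 2.5) is not intersected at this z (z outside [7, 18.5]); Taking the union: only the r=12 cylinder at (12, 6.5) is present, so the union is just that shape — 1 connected region; the cube at (-0.5, 11) is absent (z outside [2.5, 11]); Merging all regions: only the result so far is present, so the union is just that shape — 1 connected region. Overall, the cross-section is a single solid region. The nearest boundary edge runs (18.00, -3.89)→(22.39, 0.50); distance from the point to it = 2.83 mm. The point is not inside any of the regions above, so it lies outside the cross-section (2.83 mm from the nearest boundary).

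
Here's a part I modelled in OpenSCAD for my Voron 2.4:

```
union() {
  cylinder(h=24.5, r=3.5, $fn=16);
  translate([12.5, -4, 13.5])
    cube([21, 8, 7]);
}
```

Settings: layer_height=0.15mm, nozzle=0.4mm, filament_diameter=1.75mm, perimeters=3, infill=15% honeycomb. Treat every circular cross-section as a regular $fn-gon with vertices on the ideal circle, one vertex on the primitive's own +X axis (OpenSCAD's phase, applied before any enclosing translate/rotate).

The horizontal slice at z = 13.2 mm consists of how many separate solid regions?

1

At z = 13.2 mm: the r=3.5 cylinder contributes a regular 16-gon of circumradius 3.5; the cube at (12.5, -4) is absent (z outside [13.5, 20.5]); Combining (union): only the r=3.5 cylinder is present, so the union is just that shape — 1 connected region. The result has 1 disconnected region.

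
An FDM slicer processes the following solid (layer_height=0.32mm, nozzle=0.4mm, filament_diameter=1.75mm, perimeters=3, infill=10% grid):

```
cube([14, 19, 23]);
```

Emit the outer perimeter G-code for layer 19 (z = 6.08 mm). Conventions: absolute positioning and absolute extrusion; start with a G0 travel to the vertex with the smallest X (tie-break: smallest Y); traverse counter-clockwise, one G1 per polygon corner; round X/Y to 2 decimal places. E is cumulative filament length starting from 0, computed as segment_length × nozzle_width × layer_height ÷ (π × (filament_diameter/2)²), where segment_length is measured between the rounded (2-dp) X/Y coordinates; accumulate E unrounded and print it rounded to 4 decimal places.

At z = 6.08 mm: the 14×19 cube contributes its full rectangle. The outline is a single polygon with 4 vertices. Extrusion per mm of travel: 0.4 × 0.32 / (π × 0.875²) = 0.053216. Accumulating E over each segment gives final E = 3.5123.

G0 X0.00 Y0.00 Z6.08
G1 X14.00 Y0.00 E0.7450
G1 X14.00 Y19.00 E1.7561
G1 X0.00 Y19.00 E2.5012
G1 X0.00 Y0.00 E3.5123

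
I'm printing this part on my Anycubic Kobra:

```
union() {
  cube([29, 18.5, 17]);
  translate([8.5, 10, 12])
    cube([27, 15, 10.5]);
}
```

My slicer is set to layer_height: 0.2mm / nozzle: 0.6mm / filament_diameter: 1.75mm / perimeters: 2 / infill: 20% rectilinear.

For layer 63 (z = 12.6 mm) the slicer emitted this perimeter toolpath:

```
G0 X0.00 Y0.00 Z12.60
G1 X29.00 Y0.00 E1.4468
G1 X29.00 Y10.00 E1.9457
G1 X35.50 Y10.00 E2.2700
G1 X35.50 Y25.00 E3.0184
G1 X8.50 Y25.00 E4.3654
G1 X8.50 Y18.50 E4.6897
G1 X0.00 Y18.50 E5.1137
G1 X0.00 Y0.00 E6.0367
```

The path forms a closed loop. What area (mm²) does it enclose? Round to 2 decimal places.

767.25 mm²

Apply the shoelace formula to the sequence of (X, Y) vertices; enclosed area = 767.25 mm².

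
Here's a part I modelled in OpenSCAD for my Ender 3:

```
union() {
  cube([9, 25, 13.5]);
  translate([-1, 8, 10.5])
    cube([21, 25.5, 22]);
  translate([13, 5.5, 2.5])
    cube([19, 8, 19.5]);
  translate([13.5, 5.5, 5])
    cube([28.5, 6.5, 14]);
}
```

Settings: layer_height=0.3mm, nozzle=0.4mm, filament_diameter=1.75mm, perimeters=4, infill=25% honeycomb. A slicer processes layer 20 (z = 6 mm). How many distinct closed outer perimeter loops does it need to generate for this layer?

2

At z = 6 mm: the 9×25 cube contributes its full rectangle; the cube at (-1, 8) is not intersected at this z (z outside [10.5, 32.5]); the cube at (13, 5.5) (footprint 19×8) is included at this height; the cube at (13.5, 5.5) is present — its section is the full 28.5×6.5 rectangle; Merging all regions: the regions partially overlap (shared area 120.25 mm²), so overlapping operands fuse into one piece — 2 connected regions. The result has 2 disconnected regions.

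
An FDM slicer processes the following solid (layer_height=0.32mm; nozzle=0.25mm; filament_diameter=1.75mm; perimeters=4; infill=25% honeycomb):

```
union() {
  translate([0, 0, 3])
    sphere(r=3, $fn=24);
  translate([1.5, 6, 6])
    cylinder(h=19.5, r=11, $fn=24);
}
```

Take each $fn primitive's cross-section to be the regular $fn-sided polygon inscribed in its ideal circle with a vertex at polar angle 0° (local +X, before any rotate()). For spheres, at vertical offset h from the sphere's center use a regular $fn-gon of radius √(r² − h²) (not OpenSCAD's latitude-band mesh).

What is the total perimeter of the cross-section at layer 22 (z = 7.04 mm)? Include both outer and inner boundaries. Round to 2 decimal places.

At z = 7.04 mm: the sphere is absent (|z−center|=4.040 > r=3); the r=11 cylinder at (1.5, 6) contributes a regular 24-gon of circumradius 11 (perimeter = 2·24·11.000·sin(180°/24) = 68.92 mm); Taking the union: only the r=11 cylinder at (1.5, 6) is present, so the union is just that shape — boundary = 68.92 mm. Overall, the cross-section is a single solid region. Total boundary length (outer) = 68.92 mm.

68.92 mm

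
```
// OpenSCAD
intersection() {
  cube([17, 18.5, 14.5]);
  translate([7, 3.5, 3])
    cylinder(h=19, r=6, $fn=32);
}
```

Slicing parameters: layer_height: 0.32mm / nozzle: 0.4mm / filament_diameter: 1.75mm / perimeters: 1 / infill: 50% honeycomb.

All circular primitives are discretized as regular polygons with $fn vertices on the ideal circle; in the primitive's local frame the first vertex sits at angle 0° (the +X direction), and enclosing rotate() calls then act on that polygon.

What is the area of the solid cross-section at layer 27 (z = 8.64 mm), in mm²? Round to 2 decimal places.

95.52 mm²

At z = 8.64 mm: the cube is present — its section is the full 17×18.5 rectangle (area 314.50 mm²); the r=6 cylinder at (7, 3.5) gives a regular 32-gon of circumradius 6 (constant along its height) (area = (32/2)·6.000²·sin(360°/32) = 112.37 mm²); Keeping only the common overlap: the r=6 cylinder at (7, 3.5) partially overlaps the 17×18.5 cube; clipping to the common part keeps 95.52 mm² — area = 95.52 mm². Overall, the cross-section is a single solid region. Net area = 95.52 mm².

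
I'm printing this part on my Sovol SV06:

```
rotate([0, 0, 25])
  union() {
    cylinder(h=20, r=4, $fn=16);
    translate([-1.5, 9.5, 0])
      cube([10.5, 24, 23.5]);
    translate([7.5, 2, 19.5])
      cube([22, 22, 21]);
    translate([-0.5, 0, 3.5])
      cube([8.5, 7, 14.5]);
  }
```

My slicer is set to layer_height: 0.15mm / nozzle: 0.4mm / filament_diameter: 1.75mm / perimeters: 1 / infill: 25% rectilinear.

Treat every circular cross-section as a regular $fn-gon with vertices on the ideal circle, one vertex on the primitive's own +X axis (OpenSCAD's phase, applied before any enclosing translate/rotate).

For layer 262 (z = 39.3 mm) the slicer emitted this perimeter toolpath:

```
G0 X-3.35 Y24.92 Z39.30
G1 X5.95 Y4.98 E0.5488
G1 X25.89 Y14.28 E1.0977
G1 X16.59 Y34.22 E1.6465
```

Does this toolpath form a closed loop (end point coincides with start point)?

Start point (G0): (-3.35, 24.92). End point (last G1): the path does not return to the start — open.

no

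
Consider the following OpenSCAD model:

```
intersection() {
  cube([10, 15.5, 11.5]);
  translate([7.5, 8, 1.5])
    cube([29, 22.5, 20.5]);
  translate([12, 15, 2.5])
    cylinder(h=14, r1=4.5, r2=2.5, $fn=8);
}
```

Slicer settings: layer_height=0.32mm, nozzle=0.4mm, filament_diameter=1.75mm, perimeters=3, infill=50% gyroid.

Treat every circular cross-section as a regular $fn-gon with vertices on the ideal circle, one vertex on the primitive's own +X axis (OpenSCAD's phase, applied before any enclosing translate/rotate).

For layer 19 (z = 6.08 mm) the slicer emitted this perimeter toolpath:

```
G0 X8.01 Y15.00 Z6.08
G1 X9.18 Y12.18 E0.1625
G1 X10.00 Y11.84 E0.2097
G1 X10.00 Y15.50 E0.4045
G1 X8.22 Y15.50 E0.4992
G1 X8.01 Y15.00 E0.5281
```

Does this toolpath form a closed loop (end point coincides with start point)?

yes

Start point (G0): (8.01, 15.00). End point (last G1): the path returns to the start — closed.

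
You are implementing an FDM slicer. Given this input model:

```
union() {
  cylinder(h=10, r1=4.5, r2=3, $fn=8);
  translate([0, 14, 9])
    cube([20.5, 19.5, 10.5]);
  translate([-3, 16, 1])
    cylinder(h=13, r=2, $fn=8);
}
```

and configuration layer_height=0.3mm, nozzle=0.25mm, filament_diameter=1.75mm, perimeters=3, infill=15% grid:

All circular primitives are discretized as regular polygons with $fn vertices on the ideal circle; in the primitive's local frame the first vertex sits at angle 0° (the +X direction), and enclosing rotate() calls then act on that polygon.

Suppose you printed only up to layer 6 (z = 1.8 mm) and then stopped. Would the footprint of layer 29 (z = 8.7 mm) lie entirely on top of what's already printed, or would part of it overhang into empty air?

entirely on top

Compare the two slices. At z = 1.8: the cone: at t=0.180 of its height the radius interpolates to r₁+(r₂−r₁)t = 4.230, giving a regular 8-gon of that circumradius (area = (8/2)·4.230²·sin(360°/8) = 50.61 mm²); the cube at (0, 14) is not intersected at this z (z outside [9, 19.5]); the r=2 cylinder at (-3, 16) contributes a regular 8-gon of circumradius 2 (area = (8/2)·2.000²·sin(360°/8) = 11.31 mm²); Merging all regions: the 2 present regions are separate (no shared area or edge), so areas and boundary lengths simply add and each stays a separate island — area = 61.92 mm². At z = 8.7: the cone: at t=0.870 of its height the radius interpolates to r₁+(r₂−r₁)t = 3.195, giving a regular 8-gon of that circumradius (area = (8/2)·3.195²·sin(360°/8) = 28.87 mm²); the cube at (0, 14) is absent (z outside [9, 19.5]); the cylinder at (-3, 16): section is a regular 8-gon, circumradius r=2 (area = (8/2)·2.000²·sin(360°/8) = 11.31 mm²); Taking the union: the 2 present regions are separate (no shared area or edge), so areas and boundary lengths simply add and each stays a separate island — area = 40.19 mm². Checking containment: the cross-section at z = 8.7 is a subset of the cross-section at z = 1.8.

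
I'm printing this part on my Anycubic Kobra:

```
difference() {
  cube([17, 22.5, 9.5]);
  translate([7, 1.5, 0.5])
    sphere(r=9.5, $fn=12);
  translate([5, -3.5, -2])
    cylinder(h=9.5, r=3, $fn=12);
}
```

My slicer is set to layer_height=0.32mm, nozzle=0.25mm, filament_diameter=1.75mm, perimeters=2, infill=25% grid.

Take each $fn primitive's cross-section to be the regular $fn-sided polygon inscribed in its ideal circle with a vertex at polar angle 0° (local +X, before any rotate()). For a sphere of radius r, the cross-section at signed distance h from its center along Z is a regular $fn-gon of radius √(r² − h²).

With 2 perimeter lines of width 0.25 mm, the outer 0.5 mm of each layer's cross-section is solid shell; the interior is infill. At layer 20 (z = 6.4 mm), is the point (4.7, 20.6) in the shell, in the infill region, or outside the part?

At z = 6.4 mm: the cube (footprint 17×22.5) is included at this height; the r=9.5 sphere at (7, 1.5) slices to a regular 12-gon of circumradius 7.446 (√(r²−h²) with h=5.9 from center); the r=3 cylinder at (5, -3.5) contributes a regular 12-gon of circumradius 3; Subtracting the remaining from the first: starting from the 17×22.5 cube, the r=9.5 sphere at (7, 1.5) partially overlaps it — only the 104.16 mm² overlap (of its 166.32 mm²) is removed, clipping the outline; the r=3 cylinder at (5, -3.5) misses the remaining region (no effect) — 1 connected region. Overall, the cross-section is a single solid region. The nearest boundary edge runs (0.00, 22.50)→(17.00, 22.50); distance from the point to it = 1.90 mm. The point is inside the cross-section and 1.90 mm from the nearest boundary — more than the 0.5 mm shell width (2 × 0.25), so it's in the infill interior.

infill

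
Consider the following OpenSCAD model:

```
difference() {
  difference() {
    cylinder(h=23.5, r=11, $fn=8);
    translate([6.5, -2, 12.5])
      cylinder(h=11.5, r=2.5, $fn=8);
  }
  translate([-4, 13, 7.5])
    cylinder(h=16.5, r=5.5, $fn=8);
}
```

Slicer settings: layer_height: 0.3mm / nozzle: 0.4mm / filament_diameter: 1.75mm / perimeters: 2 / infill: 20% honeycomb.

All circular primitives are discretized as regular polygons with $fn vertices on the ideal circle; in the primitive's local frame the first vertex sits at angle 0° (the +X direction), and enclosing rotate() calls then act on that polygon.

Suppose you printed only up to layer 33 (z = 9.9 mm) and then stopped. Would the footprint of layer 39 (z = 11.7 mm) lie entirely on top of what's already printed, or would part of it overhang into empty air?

Compare the two slices. At z = 9.9: the r=11 cylinder contributes a regular 8-gon of circumradius 11 (area = (8/2)·11.000²·sin(360°/8) = 342.24 mm²); the cylinder at (6.5, -2) is not intersected at this z (z outside [12.5, 24]); Subtracting the remaining from the first: none of the subtracted shapes is present at this height, so the r=11 cylinder is unchanged — area = 342.24 mm²; the cylinder at (-4, 13): section is a regular 8-gon, circumradius r=5.5 (area = (8/2)·5.500²·sin(360°/8) = 85.56 mm²); Taking the first minus the rest: starting from that combined region (342.24 mm²), the r=5.5 cylinder at (-4, 13) partially overlaps it — only the 9.88 mm² overlap (of its 85.56 mm²) is removed, clipping the outline — area = 332.36 mm². At z = 11.7: the r=11 cylinder gives a regular 8-gon of circumradius 11 (constant along its height) (area = (8/2)·11.000²·sin(360°/8) = 342.24 mm²); the cylinder at (6.5, -2) is not intersected at this z (z outside [12.5, 24]); After the difference (first − rest): none of the subtracted shapes is present at this height, so the r=11 cylinder is unchanged — area = 342.24 mm²; the r=5.5 cylinder at (-4, 13) gives a regular 8-gon of circumradius 5.5 (constant along its height) (area = (8/2)·5.500²·sin(360°/8) = 85.56 mm²); Subtracting the remaining from the first: starting from the result so far (342.24 mm²), the r=5.5 cylinder at (-4, 13) partially overlaps it — only the 9.88 mm² overlap (of its 85.56 mm²) is removed, clipping the outline — area = 332.36 mm². Checking containment: the cross-section at z = 11.7 is a subset of the cross-section at z = 9.9.

entirely on top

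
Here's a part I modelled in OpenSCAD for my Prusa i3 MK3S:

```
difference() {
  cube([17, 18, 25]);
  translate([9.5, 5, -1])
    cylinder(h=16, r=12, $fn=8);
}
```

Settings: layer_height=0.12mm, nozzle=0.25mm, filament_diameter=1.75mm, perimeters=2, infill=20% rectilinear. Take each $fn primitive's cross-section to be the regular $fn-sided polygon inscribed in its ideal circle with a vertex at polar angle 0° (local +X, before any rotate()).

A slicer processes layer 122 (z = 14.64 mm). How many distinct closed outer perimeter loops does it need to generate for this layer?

1

At z = 14.64 mm: the cube (footprint 17×18) is included at this height; the cylinder at (9.5, 5): section is a regular 8-gon, circumradius r=12; After the difference (first − rest): starting from the 17×18 cube, the r=12 cylinder at (9.5, 5) partially overlaps it — only the 257.63 mm² overlap (of its 407.29 mm²) is removed, clipping the outline — 1 connected region. The result has 1 disconnected region.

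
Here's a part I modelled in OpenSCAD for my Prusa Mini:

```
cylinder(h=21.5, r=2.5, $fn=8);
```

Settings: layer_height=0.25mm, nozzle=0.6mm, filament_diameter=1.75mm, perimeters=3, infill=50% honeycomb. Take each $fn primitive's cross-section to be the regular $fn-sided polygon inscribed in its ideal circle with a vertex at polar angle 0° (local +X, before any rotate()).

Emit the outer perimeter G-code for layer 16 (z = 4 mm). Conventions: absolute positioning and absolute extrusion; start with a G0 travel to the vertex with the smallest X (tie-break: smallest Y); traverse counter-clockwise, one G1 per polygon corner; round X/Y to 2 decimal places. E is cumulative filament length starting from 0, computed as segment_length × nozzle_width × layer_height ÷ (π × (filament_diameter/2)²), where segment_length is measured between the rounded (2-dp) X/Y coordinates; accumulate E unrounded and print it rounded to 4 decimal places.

G0 X-2.50 Y0.00 Z4.00
G1 X-1.77 Y-1.77 E0.1194
G1 X0.00 Y-2.50 E0.2388
G1 X1.77 Y-1.77 E0.3582
G1 X2.50 Y0.00 E0.4776
G1 X1.77 Y1.77 E0.5970
G1 X0.00 Y2.50 E0.7164
G1 X-1.77 Y1.77 E0.8358
G1 X-2.50 Y0.00 E0.9552

At z = 4 mm: the r=2.5 cylinder contributes a regular 8-gon of circumradius 2.5. The outline is a single polygon with 8 vertices. Extrusion per mm of travel: 0.6 × 0.25 / (π × 0.875²) = 0.062363. Accumulating E over each segment gives final E = 0.9552.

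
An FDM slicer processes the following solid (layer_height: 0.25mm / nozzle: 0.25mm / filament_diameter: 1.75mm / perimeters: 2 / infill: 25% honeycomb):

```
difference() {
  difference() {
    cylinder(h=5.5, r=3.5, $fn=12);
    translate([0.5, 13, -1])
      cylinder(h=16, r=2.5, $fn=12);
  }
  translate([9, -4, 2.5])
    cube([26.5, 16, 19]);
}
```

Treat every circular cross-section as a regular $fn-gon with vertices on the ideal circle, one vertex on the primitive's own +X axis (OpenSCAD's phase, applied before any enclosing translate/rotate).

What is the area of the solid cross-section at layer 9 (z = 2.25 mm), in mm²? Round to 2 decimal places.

36.75 mm²

At z = 2.25 mm: the cylinder: section is a regular 12-gon, circumradius r=3.5 (area = (12/2)·3.500²·sin(360°/12) = 36.75 mm²); the r=2.5 cylinder at (0.5, 13) gives a regular 12-gon of circumradius 2.5 (constant along its height) (area = (12/2)·2.500²·sin(360°/12) = 18.75 mm²); After the difference (first − rest): starting from the r=3.5 cylinder (36.75 mm²), the r=2.5 cylinder at (0.5, 13) misses the remaining region (no effect) — area = 36.75 mm²; the cube at (9, -4) is not intersected at this z (z outside [2.5, 21.5]); Subtracting the remaining from the first: none of the subtracted shapes is present at this height, so the result so far is unchanged — area = 36.75 mm². Overall, the cross-section is a single solid region. Net area = 36.75 mm².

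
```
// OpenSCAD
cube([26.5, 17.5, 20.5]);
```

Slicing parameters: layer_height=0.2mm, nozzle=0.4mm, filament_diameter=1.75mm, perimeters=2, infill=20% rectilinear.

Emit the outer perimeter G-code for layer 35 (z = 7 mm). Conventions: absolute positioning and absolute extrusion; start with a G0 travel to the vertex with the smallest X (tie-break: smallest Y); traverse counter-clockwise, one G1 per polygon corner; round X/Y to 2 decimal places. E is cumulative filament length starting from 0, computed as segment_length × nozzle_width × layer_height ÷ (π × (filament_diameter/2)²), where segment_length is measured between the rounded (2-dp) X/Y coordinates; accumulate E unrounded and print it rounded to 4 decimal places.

G0 X0.00 Y0.00 Z7.00
G1 X26.50 Y0.00 E0.8814
G1 X26.50 Y17.50 E1.4634
G1 X0.00 Y17.50 E2.3448
G1 X0.00 Y0.00 E2.9269

At z = 7 mm: the 26.5×17.5 cube contributes its full rectangle. The outline is a single polygon with 4 vertices. Extrusion per mm of travel: 0.4 × 0.2 / (π × 0.875²) = 0.033260. Accumulating E over each segment gives final E = 2.9269.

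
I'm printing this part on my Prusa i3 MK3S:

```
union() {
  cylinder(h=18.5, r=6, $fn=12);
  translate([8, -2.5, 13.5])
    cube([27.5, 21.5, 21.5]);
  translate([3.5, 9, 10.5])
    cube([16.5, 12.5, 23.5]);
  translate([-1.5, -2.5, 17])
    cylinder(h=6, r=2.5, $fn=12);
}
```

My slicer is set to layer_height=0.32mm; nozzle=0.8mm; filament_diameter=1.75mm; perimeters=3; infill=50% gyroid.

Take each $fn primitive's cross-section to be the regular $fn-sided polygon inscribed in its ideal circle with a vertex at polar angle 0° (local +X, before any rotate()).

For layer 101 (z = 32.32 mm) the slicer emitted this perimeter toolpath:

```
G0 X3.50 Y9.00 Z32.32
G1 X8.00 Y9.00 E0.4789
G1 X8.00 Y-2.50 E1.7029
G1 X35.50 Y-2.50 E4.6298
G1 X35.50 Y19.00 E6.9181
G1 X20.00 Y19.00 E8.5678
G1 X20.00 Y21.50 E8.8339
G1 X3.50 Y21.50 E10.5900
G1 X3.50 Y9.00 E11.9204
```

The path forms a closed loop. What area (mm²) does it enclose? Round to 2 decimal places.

677.50 mm²

Apply the shoelace formula to the sequence of (X, Y) vertices; enclosed area = 677.50 mm².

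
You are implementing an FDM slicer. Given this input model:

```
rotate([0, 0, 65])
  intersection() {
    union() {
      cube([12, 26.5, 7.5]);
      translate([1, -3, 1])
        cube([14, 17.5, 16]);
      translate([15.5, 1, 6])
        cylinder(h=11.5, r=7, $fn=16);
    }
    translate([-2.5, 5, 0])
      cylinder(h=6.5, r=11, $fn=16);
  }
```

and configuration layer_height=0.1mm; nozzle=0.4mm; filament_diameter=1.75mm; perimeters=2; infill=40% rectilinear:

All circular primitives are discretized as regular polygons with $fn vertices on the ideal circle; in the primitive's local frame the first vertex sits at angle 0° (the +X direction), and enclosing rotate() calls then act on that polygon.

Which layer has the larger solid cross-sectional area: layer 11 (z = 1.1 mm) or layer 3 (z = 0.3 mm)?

Layer 11 (z = 1.1): the cube (footprint 12×26.5) is included at this height (area 318.00 mm²); the 14×17.5 cube at (1, -3) contributes its full rectangle (area 245.00 mm²); the cylinder at (15.5, 1) is not intersected at this z (z outside [6, 17.5]); Combining (union): the regions partially overlap — summed areas 563.00 mm² minus the doubly-counted overlap 159.50 mm² gives 403.50 mm² — area = 403.50 mm²; the r=11 cylinder at (-2.5, 5) contributes a regular 16-gon of circumradius 11 (area = (16/2)·11.000²·sin(360°/16) = 370.44 mm²); Keeping only the common overlap: the r=11 cylinder at (-2.5, 5) partially overlaps the result so far; clipping to the common part keeps 120.97 mm² — area = 120.97 mm²; (whole slice rotated 65° about Z — lengths, areas and connectivity unchanged). So its area = 120.97 mm². Layer 3 (z = 0.3): the cube is present — its section is the full 12×26.5 rectangle (area 318.00 mm²); the cube at (1, -3) is absent (z outside [1, 17]); the cylinder at (15.5, 1) is not intersected at this z (z outside [6, 17.5]); Combining (union): only the 12×26.5 cube is present, so the union is just that shape — area = 318.00 mm²; the r=11 cylinder at (-2.5, 5) gives a regular 16-gon of circumradius 11 (constant along its height) (area = (16/2)·11.000²·sin(360°/16) = 370.44 mm²); Keeping only the common overlap: the r=11 cylinder at (-2.5, 5) partially overlaps the result so far; clipping to the common part keeps 105.60 mm² — area = 105.60 mm²; (rotated 65° about Z; rotation is an isometry so areas/perimeters/island counts are preserved). So its area = 105.60 mm². Layer 11 is larger (120.97 vs 105.60 mm²).

layer 11 (z = 1.1 mm)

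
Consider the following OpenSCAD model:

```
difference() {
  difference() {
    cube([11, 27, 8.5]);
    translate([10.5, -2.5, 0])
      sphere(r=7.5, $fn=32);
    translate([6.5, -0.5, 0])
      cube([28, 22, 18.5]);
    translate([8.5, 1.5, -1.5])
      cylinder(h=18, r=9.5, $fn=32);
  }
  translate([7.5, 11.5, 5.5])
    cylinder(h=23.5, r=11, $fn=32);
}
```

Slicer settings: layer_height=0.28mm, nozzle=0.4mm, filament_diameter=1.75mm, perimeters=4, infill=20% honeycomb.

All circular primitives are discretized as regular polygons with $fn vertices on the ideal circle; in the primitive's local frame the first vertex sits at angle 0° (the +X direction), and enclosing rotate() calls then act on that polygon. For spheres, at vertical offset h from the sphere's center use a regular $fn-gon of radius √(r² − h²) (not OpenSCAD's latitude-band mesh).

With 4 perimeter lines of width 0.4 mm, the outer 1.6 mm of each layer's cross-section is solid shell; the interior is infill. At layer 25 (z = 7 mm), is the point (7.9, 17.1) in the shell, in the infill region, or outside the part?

At z = 7 mm: the 11×27 cube contributes its full rectangle; the r=7.5 sphere at (10.5, -2.5) contributes a regular 32-gon of circumradius √(7.5²−7²) = 2.693; the cube at (6.5, -0.5) (footprint 28×22) is included at this height; the cylinder at (8.5, 1.5): section is a regular 32-gon, circumradius r=9.5; After the difference (first − rest): starting from the 11×27 cube, the r=7.5 sphere at (10.5, -2.5) partially overlaps it — only the 0.20 mm² overlap (of its 22.63 mm²) is removed, clipping the outline; the 28×22 cube at (6.5, -0.5) partially overlaps it — only the 96.55 mm² overlap (of its 616.00 mm²) is removed, clipping the outline; the r=9.5 cylinder at (8.5, 1.5) partially overlaps it — only the 58.65 mm² overlap (of its 281.71 mm²) is removed, clipping the outline — 1 connected region; the r=11 cylinder at (7.5, 11.5) gives a regular 32-gon of circumradius 11 (constant along its height); Taking the first minus the rest: starting from the result so far, the r=11 cylinder at (7.5, 11.5) partially overlaps it — only the 84.08 mm² overlap (of its 377.69 mm²) is removed, clipping the outline — 1 connected region. Overall, the cross-section is a single solid region. The nearest boundary edge runs (9.65, 22.29)→(7.50, 22.50); distance from the point to it = 5.33 mm. The point is not inside any of the regions above, so it lies outside the cross-section (5.33 mm from the nearest boundary).

outside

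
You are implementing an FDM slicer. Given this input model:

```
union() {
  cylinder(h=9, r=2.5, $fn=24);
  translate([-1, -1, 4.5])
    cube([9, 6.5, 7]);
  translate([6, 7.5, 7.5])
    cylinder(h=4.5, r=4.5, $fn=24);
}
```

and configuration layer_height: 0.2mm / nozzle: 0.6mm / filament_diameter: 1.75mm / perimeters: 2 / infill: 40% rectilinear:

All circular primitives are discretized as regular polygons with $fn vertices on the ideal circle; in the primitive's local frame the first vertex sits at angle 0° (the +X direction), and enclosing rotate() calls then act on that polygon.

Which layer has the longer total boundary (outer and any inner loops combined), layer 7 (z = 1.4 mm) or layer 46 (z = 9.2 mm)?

Layer 7 (z = 1.4): the r=2.5 cylinder contributes a regular 24-gon of circumradius 2.5 (perimeter = 2·24·2.500·sin(180°/24) = 15.66 mm); the cube at (-1, -1) is absent (z outside [4.5, 11.5]); the cylinder at (6, 7.5) is absent (z outside [7.5, 12]); Taking the union: only the r=2.5 cylinder is present, so the union is just that shape — boundary = 15.66 mm. So its perimeter = 15.66 mm. Layer 46 (z = 9.2): the cylinder is absent (z outside [0, 9]); the cube at (-1, -1) is present — its section is the full 9×6.5 rectangle (perimeter 31.00 mm); the r=4.5 cylinder at (6, 7.5) contributes a regular 24-gon of circumradius 4.5 (perimeter = 2·24·4.500·sin(180°/24) = 28.19 mm); Merging all regions: the regions partially overlap (shared area 11.72 mm²), so the edge portions inside another operand are dropped and the merged outline is re-measured after clipping — boundary = 44.14 mm. So its perimeter = 44.14 mm. Layer 46 is larger (44.14 vs 15.66 mm).

layer 46 (z = 9.2 mm)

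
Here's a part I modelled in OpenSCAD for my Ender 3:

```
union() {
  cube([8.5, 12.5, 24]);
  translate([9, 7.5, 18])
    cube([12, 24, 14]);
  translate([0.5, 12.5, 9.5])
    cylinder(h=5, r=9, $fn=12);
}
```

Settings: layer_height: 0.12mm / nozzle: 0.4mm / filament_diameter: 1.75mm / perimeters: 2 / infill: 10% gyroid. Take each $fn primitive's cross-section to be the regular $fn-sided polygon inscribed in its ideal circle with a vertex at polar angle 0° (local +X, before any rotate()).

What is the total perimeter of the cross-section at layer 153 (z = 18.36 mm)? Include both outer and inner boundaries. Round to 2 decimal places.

At z = 18.36 mm: the cube (footprint 8.5×12.5) is included at this height (perimeter 42.00 mm); the cube at (9, 7.5) (footprint 12×24) is included at this height (perimeter 72.00 mm); the cylinder at (0.5, 12.5) is not intersected at this z (z outside [9.5, 14.5]); Combining (union): the 2 present regions are separate (no shared area or edge), so areas and boundary lengths simply add and each stays a separate island — boundary = 114.00 mm. Overall, the cross-section has 2 separate islands. Total boundary length (outer) = 114.00 mm.

114.00 mm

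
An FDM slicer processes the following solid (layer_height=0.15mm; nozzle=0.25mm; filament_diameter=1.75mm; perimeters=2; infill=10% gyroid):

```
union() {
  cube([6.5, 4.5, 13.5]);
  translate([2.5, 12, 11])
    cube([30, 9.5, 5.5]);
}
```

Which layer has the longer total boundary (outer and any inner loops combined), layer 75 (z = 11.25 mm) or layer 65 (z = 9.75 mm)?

layer 75 (z = 11.25 mm)

Layer 75 (z = 11.25): the cube is present — its section is the full 6.5×4.5 rectangle (perimeter 22.00 mm); the 30×9.5 cube at (2.5, 12) contributes its full rectangle (perimeter 79.00 mm); Taking the union: the 2 present regions are separate (no shared area or edge), so areas and boundary lengths simply add and each stays a separate island — boundary = 101.00 mm. So its perimeter = 101.00 mm. Layer 65 (z = 9.75): the cube (footprint 6.5×4.5) is included at this height (perimeter 22.00 mm); the cube at (2.5, 12) is absent (z outside [11, 16.5]); Combining (union): only the 6.5×4.5 cube is present, so the union is just that shape — boundary = 22.00 mm. So its perimeter = 22.00 mm. Layer 75 is larger (101.00 vs 22.00 mm).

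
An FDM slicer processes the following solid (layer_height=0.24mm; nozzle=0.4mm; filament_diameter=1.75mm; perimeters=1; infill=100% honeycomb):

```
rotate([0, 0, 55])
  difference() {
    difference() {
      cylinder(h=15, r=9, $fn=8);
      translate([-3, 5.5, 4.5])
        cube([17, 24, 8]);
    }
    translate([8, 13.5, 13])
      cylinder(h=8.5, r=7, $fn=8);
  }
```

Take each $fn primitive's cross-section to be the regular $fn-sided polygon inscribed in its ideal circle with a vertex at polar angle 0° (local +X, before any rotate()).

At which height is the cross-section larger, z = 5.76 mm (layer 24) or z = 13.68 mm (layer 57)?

Layer 24 (z = 5.76): the cylinder: section is a regular 8-gon, circumradius r=9 (area = (8/2)·9.000²·sin(360°/8) = 229.10 mm²); the 17×24 cube at (-3, 5.5) contributes its full rectangle (area 408.00 mm²); After the difference (first − rest): starting from the r=9 cylinder (229.10 mm²), the 17×24 cube at (-3, 5.5) partially overlaps it — only the 22.68 mm² overlap (of its 408.00 mm²) is removed, clipping the outline — area = 206.43 mm²; the cylinder at (8, 13.5) is absent (z outside [13, 21.5]); Taking the first minus the rest: none of the subtracted shapes is present at this height, so that combined region is unchanged — area = 206.43 mm²; (whole slice rotated 55° about Z — lengths, areas and connectivity unchanged). So its area = 206.43 mm². Layer 57 (z = 13.68): the r=9 cylinder gives a regular 8-gon of circumradius 9 (constant along its height) (area = (8/2)·9.000²·sin(360°/8) = 229.10 mm²); the cube at (-3, 5.5) is not intersected at this z (z outside [4.5, 12.5]); Subtracting the remaining from the first: none of the subtracted shapes is present at this height, so the r=9 cylinder is unchanged — area = 229.10 mm²; the r=7 cylinder at (8, 13.5) contributes a regular 8-gon of circumradius 7 (area = (8/2)·7.000²·sin(360°/8) = 138.59 mm²); After the difference (first − rest): starting from that combined region (229.10 mm²), the r=7 cylinder at (8, 13.5) misses the remaining region (no effect) — area = 229.10 mm²; (rotated 55° about Z; rotation is an isometry so areas/perimeters/island counts are preserved). So its area = 229.10 mm². Layer 57 is larger (229.10 vs 206.43 mm²).

layer 57 (z = 13.68 mm)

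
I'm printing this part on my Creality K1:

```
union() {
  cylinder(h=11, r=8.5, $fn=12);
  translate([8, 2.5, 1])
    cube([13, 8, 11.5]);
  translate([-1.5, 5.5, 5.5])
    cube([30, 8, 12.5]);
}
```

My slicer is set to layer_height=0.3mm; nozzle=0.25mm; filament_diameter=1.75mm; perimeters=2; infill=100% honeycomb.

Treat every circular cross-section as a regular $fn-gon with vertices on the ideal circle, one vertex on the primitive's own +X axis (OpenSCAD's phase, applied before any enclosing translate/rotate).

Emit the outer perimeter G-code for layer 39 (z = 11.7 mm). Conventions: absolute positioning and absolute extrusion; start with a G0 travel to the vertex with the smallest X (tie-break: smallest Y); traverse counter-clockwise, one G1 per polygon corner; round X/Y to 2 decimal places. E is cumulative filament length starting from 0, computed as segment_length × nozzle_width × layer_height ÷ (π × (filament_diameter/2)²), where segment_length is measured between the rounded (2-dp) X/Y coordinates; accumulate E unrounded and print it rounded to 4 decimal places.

At z = 11.7 mm: the cylinder is absent (z outside [0, 11]); the 13×8 cube at (8, 2.5) contributes its full rectangle; the cube at (-1.5, 5.5) is present — its section is the full 30×8 rectangle; Merging all regions: the regions partially overlap (shared area 65.00 mm²), so overlapping operands fuse into one piece — 1 connected region. The outline is a single polygon with 8 vertices. Extrusion per mm of travel: 0.25 × 0.3 / (π × 0.875²) = 0.031181. Accumulating E over each segment gives final E = 2.5569.

G0 X-1.50 Y5.50 Z11.70
G1 X8.00 Y5.50 E0.2962
G1 X8.00 Y2.50 E0.3898
G1 X21.00 Y2.50 E0.7951
G1 X21.00 Y5.50 E0.8887
G1 X28.50 Y5.50 E1.1225
G1 X28.50 Y13.50 E1.3720
G1 X-1.50 Y13.50 E2.3074
G1 X-1.50 Y5.50 E2.5569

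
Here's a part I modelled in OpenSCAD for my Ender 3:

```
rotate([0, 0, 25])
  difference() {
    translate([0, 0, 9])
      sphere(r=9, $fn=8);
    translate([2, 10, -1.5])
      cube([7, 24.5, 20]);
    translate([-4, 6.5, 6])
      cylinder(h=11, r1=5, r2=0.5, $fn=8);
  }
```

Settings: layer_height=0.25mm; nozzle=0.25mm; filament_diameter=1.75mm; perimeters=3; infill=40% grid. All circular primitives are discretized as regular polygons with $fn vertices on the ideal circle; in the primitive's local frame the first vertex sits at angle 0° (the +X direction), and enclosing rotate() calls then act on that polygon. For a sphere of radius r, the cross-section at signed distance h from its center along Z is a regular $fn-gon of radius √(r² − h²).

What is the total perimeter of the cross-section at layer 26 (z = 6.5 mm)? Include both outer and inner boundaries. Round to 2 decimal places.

At z = 6.5 mm: the r=9 sphere slices to a regular 8-gon of circumradius 8.646 (√(r²−h²) with h=2.5 from center) (perimeter = 2·8·8.646·sin(180°/8) = 52.94 mm); the cube at (2, 10) is present — its section is the full 7×24.5 rectangle (perimeter 63.00 mm); the cone at (-4, 6.5) (r1=5→r2=0.5) has section circumradius 4.795 here — a regular 8-gon (perimeter = 2·8·4.795·sin(180°/8) = 29.36 mm); After the difference (first − rest): starting from the r=9 sphere, the 7×24.5 cube at (2, 10) misses the remaining region (no effect); the cone at (-4, 6.5) partially overlaps it — only the 33.81 mm² overlap (of its 65.04 mm²) is removed, clipping the outline — boundary = 56.41 mm; (rotated 25° about Z; rotation is an isometry so areas/perimeters/island counts are preserved). Overall, the cross-section is a single solid region. Total boundary length (outer) = 56.41 mm.

56.41 mm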